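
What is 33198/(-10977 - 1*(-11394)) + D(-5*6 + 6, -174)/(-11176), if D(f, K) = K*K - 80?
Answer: 29869093/388366 ≈ 76.910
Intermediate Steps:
D(f, K) = -80 + K² (D(f, K) = K² - 80 = -80 + K²)
33198/(-10977 - 1*(-11394)) + D(-5*6 + 6, -174)/(-11176) = 33198/(-10977 - 1*(-11394)) + (-80 + (-174)²)/(-11176) = 33198/(-10977 + 11394) + (-80 + 30276)*(-1/11176) = 33198/417 + 30196*(-1/11176) = 33198*(1/417) - 7549/2794 = 11066/139 - 7549/2794 = 29869093/388366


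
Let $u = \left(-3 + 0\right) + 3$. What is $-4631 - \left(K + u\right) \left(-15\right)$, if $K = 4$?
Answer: $-4571$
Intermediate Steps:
$u = 0$ ($u = -3 + 3 = 0$)
$-4631 - \left(K + u\right) \left(-15\right) = -4631 - \left(4 + 0\right) \left(-15\right) = -4631 - 4 \left(-15\right) = -4631 - -60 = -4631 + 60 = -4571$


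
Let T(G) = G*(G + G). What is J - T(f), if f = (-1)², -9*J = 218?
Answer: -236/9 ≈ -26.222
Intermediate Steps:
J = -218/9 (J = -⅑*218 = -218/9 ≈ -24.222)
f = 1
T(G) = 2*G² (T(G) = G*(2*G) = 2*G²)
J - T(f) = -218/9 - 2*1² = -218/9 - 2 = -236/9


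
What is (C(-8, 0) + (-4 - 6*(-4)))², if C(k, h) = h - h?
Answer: 400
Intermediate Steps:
C(k, h) = 0
(C(-8, 0) + (-4 - 6*(-4)))² = (0 + (-4 - 6*(-4)))² = (0 + (-4 + 24))² = (0 + 20)² = 20² = 400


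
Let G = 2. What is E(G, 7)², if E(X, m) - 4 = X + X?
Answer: 64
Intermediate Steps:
E(X, m) = 4 + 2*X (E(X, m) = 4 + (X + X) = 4 + 2*X)
E(G, 7)² = (4 + 2*2)² = (4 + 4)² = 8² = 64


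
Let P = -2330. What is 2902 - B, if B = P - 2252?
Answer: 7484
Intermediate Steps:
B = -4582 (B = -2330 - 2252 = -4582)
2902 - B = 2902 - 1*(-4582) = 2902 + 4582 = 7484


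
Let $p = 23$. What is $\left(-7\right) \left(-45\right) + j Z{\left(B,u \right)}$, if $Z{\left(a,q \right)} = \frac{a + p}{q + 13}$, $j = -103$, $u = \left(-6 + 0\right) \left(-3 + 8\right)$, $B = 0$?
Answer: $\frac{7724}{17} \approx 454.35$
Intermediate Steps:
$u = -30$ ($u = \left(-6\right) 5 = -30$)
$Z{\left(a,q \right)} = \frac{23 + a}{13 + q}$ ($Z{\left(a,q \right)} = \frac{a + 23}{q + 13} = \frac{23 + a}{13 + q}$)
$\left(-7\right) \left(-45\right) + j Z{\left(B,u \right)} = \left(-7\right) \left(-45\right) - 103 \frac{23 + 0}{13 - 30} = 315 - 103 \frac{1}{-17} \cdot 23 = 315 - 103 \left(\left(- \frac{1}{17}\right) 23\right) = 315 - - \frac{2369}{17} = 315 + \frac{2369}{17} = \frac{7724}{17}$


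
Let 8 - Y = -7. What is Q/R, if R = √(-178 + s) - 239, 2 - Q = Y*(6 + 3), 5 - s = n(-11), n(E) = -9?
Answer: 1673/3015 + 14*I*√41/3015 ≈ 0.55489 + 0.029733*I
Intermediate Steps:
s = 14 (s = 5 - 1*(-9) = 5 + 9 = 14)
Y = 15 (Y = 8 - 1*(-7) = 8 + 7 = 15)
Q = -133 (Q = 2 - 15*(6 + 3) = 2 - 15*9 = 2 - 1*135 = 2 - 135 = -133)
R = -239 + 2*I*√41 (R = √(-178 + 14) - 239 = √(-164) - 239 = 2*I*√41 - 239 = -239 + 2*I*√41 ≈ -239.0 + 12.806*I)
Q/R = -133/(-239 + 2*I*√41)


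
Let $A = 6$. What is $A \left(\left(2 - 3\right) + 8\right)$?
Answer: $42$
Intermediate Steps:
$A \left(\left(2 - 3\right) + 8\right) = 6 \left(\left(2 - 3\right) + 8\right) = 6 \left(-1 + 8\right) = 6 \cdot 7 = 42$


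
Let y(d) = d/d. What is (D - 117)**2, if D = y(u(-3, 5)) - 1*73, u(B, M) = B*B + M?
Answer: 35721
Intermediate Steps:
u(B, M) = M + B**2 (u(B, M) = B**2 + M = M + B**2)
y(d) = 1
D = -72 (D = 1 - 1*73 = 1 - 73 = -72)
(D - 117)**2 = (-72 - 117)**2 = (-189)**2 = 35721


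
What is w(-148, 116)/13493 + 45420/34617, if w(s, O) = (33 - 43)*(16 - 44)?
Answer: 207514940/155695727 ≈ 1.3328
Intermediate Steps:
w(s, O) = 280 (w(s, O) = -10*(-28) = 280)
w(-148, 116)/13493 + 45420/34617 = 280/13493 + 45420/34617 = 280*(1/13493) + 45420*(1/34617) = 280/13493 + 15140/11539 = 207514940/155695727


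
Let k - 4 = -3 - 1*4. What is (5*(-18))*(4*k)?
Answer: 1080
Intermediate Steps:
k = -3 (k = 4 + (-3 - 1*4) = 4 + (-3 - 4) = 4 - 7 = -3)
(5*(-18))*(4*k) = (5*(-18))*(4*(-3)) = -90*(-12) = 1080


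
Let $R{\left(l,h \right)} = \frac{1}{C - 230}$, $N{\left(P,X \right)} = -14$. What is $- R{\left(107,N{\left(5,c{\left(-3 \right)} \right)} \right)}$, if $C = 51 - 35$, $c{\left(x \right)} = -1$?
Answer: $\frac{1}{214} \approx 0.0046729$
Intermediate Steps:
$C = 16$
$R{\left(l,h \right)} = - \frac{1}{214}$ ($R{\left(l,h \right)} = \frac{1}{16 - 230} = \frac{1}{-214} = - \frac{1}{214}$)
$- R{\left(107,N{\left(5,c{\left(-3 \right)} \right)} \right)} = \left(-1\right) \left(- \frac{1}{214}\right) = \frac{1}{214}$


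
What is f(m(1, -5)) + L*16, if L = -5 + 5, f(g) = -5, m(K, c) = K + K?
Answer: -5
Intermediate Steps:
m(K, c) = 2*K
L = 0
f(m(1, -5)) + L*16 = -5 + 0*16 = -5 + 0 = -5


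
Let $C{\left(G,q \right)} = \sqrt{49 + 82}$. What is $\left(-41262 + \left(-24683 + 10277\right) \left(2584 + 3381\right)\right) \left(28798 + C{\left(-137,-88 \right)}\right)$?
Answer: $-2475851951496 - 85973052 \sqrt{131} \approx -2.4768 \cdot 10^{12}$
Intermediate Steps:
$C{\left(G,q \right)} = \sqrt{131}$
$\left(-41262 + \left(-24683 + 10277\right) \left(2584 + 3381\right)\right) \left(28798 + C{\left(-137,-88 \right)}\right) = \left(-41262 + \left(-24683 + 10277\right) \left(2584 + 3381\right)\right) \left(28798 + \sqrt{131}\right) = \left(-41262 - 85931790\right) \left(28798 + \sqrt{131}\right) = - 85973052 \left(28798 + \sqrt{131}\right) = -2475851951496 - 85973052 \sqrt{131}$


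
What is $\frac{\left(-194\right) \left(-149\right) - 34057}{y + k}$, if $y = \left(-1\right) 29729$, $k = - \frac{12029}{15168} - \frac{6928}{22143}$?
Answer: $\frac{192226748736}{1109478082283} \approx 0.17326$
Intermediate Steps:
$k = - \frac{41271339}{37318336}$ ($k = \left(-12029\right) \frac{1}{15168} - \frac{6928}{22143} = - \frac{12029}{15168} - \frac{6928}{22143} = - \frac{41271339}{37318336} \approx -1.1059$)
$y = -29729$
$\frac{\left(-194\right) \left(-149\right) - 34057}{y + k} = \frac{\left(-194\right) \left(-149\right) - 34057}{-29729 - \frac{41271339}{37318336}} = \frac{28906 - 34057}{- \frac{1109478082283}{37318336}} = \left(-5151\right) \left(- \frac{37318336}{1109478082283}\right) = \frac{192226748736}{1109478082283}$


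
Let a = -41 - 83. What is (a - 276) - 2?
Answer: -402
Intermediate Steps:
a = -124
(a - 276) - 2 = (-124 - 276) - 2 = -400 - 2 = -402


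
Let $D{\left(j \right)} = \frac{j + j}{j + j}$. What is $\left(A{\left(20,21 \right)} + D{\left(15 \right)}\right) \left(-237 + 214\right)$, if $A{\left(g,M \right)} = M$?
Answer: $-506$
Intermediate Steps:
$D{\left(j \right)} = 1$ ($D{\left(j \right)} = \frac{2 j}{2 j} = 2 j \frac{1}{2 j} = 1$)
$\left(A{\left(20,21 \right)} + D{\left(15 \right)}\right) \left(-237 + 214\right) = \left(21 + 1\right) \left(-237 + 214\right) = 22 \left(-23\right) = -506$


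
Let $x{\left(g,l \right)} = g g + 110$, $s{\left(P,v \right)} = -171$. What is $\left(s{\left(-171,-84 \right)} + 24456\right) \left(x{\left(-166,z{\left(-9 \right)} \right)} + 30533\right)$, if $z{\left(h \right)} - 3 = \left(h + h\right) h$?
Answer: $1413362715$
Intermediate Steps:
$z{\left(h \right)} = 3 + 2 h^{2}$ ($z{\left(h \right)} = 3 + \left(h + h\right) h = 3 + 2 h h = 3 + 2 h^{2}$)
$x{\left(g,l \right)} = 110 + g^{2}$ ($x{\left(g,l \right)} = g^{2} + 110 = 110 + g^{2}$)
$\left(s{\left(-171,-84 \right)} + 24456\right) \left(x{\left(-166,z{\left(-9 \right)} \right)} + 30533\right) = \left(-171 + 24456\right) \left(\left(110 + \left(-166\right)^{2}\right) + 30533\right) = 24285 \left(\left(110 + 27556\right) + 30533\right) = 24285 \left(27666 + 30533\right) = 24285 \cdot 58199 = 1413362715$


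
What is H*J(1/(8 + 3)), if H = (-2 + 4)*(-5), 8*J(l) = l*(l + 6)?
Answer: -335/484 ≈ -0.69215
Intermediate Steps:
J(l) = l*(6 + l)/8 (J(l) = (l*(l + 6))/8 = (l*(6 + l))/8 = l*(6 + l)/8)
H = -10 (H = 2*(-5) = -10)
H*J(1/(8 + 3)) = -5*(6 + 1/(8 + 3))/(4*(8 + 3)) = -5*(6 + 1/11)/(4*11) = -5*67/(4*11*11) = -10*67/968 = -335/484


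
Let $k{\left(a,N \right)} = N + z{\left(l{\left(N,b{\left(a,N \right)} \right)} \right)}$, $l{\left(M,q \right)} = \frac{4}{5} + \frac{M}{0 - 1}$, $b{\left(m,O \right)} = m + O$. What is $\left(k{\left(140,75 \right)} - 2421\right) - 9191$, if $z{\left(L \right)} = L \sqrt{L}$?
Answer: $-11537 - \frac{371 i \sqrt{1855}}{25} \approx -11537.0 - 639.15 i$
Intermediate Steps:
$b{\left(m,O \right)} = O + m$
$l{\left(M,q \right)} = \frac{4}{5} - M$ ($l{\left(M,q \right)} = 4 \cdot \frac{1}{5} + \frac{M}{0 - 1} = \frac{4}{5} + \frac{M}{-1} = \frac{4}{5} + M \left(-1\right) = \frac{4}{5} - M$)
$z{\left(L \right)} = L^{\frac{3}{2}}$
$k{\left(a,N \right)} = N + \left(\frac{4}{5} - N\right)^{\frac{3}{2}}$
$\left(k{\left(140,75 \right)} - 2421\right) - 9191 = \left(\left(75 + \left(\frac{4}{5} - 75\right)^{\frac{3}{2}}\right) - 2421\right) - 9191 = \left(\left(75 + \left(- \frac{371}{5}\right)^{\frac{3}{2}}\right) - 2421\right) - 9191 = \left(\left(75 - \frac{371 i \sqrt{1855}}{25}\right) - 2421\right) - 9191 = \left(-2346 - \frac{371 i \sqrt{1855}}{25}\right) - 9191 = -11537 - \frac{371 i \sqrt{1855}}{25}$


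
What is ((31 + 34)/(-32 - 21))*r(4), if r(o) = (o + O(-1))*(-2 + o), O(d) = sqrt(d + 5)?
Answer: -780/53 ≈ -14.717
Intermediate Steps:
O(d) = sqrt(5 + d)
r(o) = (-2 + o)*(2 + o) (r(o) = (o + sqrt(5 - 1))*(-2 + o) = (o + sqrt(4))*(-2 + o) = (o + 2)*(-2 + o) = (2 + o)*(-2 + o) = (-2 + o)*(2 + o))
((31 + 34)/(-32 - 21))*r(4) = ((31 + 34)/(-32 - 21))*(-4 + 4**2) = (65/(-53))*(-4 + 16) = (65*(-1/53))*12 = -65/53*12 = -780/53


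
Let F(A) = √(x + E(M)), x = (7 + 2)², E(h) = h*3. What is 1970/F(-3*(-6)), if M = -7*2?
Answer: 1970*√39/39 ≈ 315.45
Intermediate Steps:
M = -14
E(h) = 3*h
x = 81 (x = 9² = 81)
F(A) = √39 (F(A) = √(81 + 3*(-14)) = √(81 - 42) = √39)
1970/F(-3*(-6)) = 1970/(√39) = 1970*(√39/39) = 1970*√39/39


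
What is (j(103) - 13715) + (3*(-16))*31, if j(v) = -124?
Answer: -15327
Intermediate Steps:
(j(103) - 13715) + (3*(-16))*31 = (-124 - 13715) + (3*(-16))*31 = -13839 - 48*31 = -13839 - 1488 = -15327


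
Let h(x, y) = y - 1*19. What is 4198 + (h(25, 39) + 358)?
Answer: 4576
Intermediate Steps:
h(x, y) = -19 + y (h(x, y) = y - 19 = -19 + y)
4198 + (h(25, 39) + 358) = 4198 + ((-19 + 39) + 358) = 4198 + (20 + 358) = 4198 + 378 = 4576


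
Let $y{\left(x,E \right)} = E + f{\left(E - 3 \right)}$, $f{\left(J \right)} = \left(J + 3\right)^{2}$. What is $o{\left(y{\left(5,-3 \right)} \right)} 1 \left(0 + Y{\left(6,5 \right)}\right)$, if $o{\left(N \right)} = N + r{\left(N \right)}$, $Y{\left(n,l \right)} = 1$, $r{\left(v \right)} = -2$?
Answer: $4$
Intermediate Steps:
$f{\left(J \right)} = \left(3 + J\right)^{2}$
$y{\left(x,E \right)} = E + E^{2}$ ($y{\left(x,E \right)} = E + \left(3 + \left(E - 3\right)\right)^{2} = E + \left(3 + \left(-3 + E\right)\right)^{2} = E + E^{2}$)
$o{\left(N \right)} = -2 + N$ ($o{\left(N \right)} = N - 2 = -2 + N$)
$o{\left(y{\left(5,-3 \right)} \right)} 1 \left(0 + Y{\left(6,5 \right)}\right) = \left(-2 - 3 \left(1 - 3\right)\right) 1 \left(0 + 1\right) = \left(-2 - -6\right) 1 \cdot 1 = \left(-2 + 6\right) 1 = 4 \cdot 1 = 4$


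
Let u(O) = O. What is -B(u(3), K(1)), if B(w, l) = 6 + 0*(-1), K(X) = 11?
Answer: -6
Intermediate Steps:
B(w, l) = 6 (B(w, l) = 6 + 0 = 6)
-B(u(3), K(1)) = -1*6 = -6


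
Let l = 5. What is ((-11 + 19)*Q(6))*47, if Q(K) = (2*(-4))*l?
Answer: -15040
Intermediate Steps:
Q(K) = -40 (Q(K) = (2*(-4))*5 = -8*5 = -40)
((-11 + 19)*Q(6))*47 = ((-11 + 19)*(-40))*47 = (8*(-40))*47 = -320*47 = -15040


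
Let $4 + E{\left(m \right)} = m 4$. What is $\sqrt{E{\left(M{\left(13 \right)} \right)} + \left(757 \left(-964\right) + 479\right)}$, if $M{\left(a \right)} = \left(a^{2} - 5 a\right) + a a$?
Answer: $3 i \sqrt{80909} \approx 853.33 i$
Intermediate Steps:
$M{\left(a \right)} = - 5 a + 2 a^{2}$ ($M{\left(a \right)} = \left(a^{2} - 5 a\right) + a^{2} = - 5 a + 2 a^{2}$)
$E{\left(m \right)} = -4 + 4 m$ ($E{\left(m \right)} = -4 + m 4 = -4 + 4 m$)
$\sqrt{E{\left(M{\left(13 \right)} \right)} + \left(757 \left(-964\right) + 479\right)} = \sqrt{\left(-4 + 4 \cdot 13 \left(-5 + 2 \cdot 13\right)\right) + \left(757 \left(-964\right) + 479\right)} = \sqrt{\left(-4 + 4 \cdot 13 \left(-5 + 26\right)\right) + \left(-729748 + 479\right)} = \sqrt{\left(-4 + 4 \cdot 13 \cdot 21\right) - 729269} = \sqrt{\left(-4 + 4 \cdot 273\right) - 729269} = \sqrt{\left(-4 + 1092\right) - 729269} = \sqrt{1088 - 729269} = \sqrt{-728181} = 3 i \sqrt{80909}$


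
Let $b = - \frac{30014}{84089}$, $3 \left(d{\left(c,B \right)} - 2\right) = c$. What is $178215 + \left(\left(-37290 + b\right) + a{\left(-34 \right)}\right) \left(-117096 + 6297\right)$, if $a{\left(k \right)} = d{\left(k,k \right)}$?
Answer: $\frac{347535346364547}{84089} \approx 4.1329 \cdot 10^{9}$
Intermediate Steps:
$d{\left(c,B \right)} = 2 + \frac{c}{3}$
$a{\left(k \right)} = 2 + \frac{k}{3}$
$b = - \frac{30014}{84089}$ ($b = \left(-30014\right) \frac{1}{84089} = - \frac{30014}{84089} \approx -0.35693$)
$178215 + \left(\left(-37290 + b\right) + a{\left(-34 \right)}\right) \left(-117096 + 6297\right) = 178215 + \left(\left(-37290 - \frac{30014}{84089}\right) + \left(2 + \frac{1}{3} \left(-34\right)\right)\right) \left(-117096 + 6297\right) = 178215 + \left(- \frac{3135708824}{84089} + \left(2 - \frac{34}{3}\right)\right) \left(-110799\right) = 178215 + \left(- \frac{3135708824}{84089} - \frac{28}{3}\right) \left(-110799\right) = 178215 - - \frac{347520360443412}{84089} = 178215 + \frac{347520360443412}{84089} = \frac{347535346364547}{84089}$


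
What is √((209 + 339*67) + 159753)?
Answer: 5*√7307 ≈ 427.40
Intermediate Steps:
√((209 + 339*67) + 159753) = √((209 + 22713) + 159753) = √(22922 + 159753) = √182675 = 5*√7307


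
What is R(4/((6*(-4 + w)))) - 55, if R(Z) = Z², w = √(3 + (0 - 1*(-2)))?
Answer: -19937/363 + 32*√5/1089 ≈ -54.857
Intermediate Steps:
w = √5 (w = √(3 + (0 + 2)) = √(3 + 2) = √5 ≈ 2.2361)
R(4/((6*(-4 + w)))) - 55 = (4/((6*(-4 + √5))))² - 55 = (4/(-24 + 6*√5))² - 55 = 16/(-24 + 6*√5)² - 55 = -55 + 16/(-24 + 6*√5)²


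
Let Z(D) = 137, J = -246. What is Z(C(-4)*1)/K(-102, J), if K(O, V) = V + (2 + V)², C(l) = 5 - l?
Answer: 137/59290 ≈ 0.0023107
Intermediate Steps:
Z(C(-4)*1)/K(-102, J) = 137/(-246 + (2 - 246)²) = 137/(-246 + (-244)²) = 137/(-246 + 59536) = 137/59290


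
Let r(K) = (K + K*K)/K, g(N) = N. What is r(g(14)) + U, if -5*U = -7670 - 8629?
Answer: 16374/5 ≈ 3274.8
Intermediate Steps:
U = 16299/5 (U = -(-7670 - 8629)/5 = -⅕*(-16299) = 16299/5 ≈ 3259.8)
r(K) = (K + K²)/K
r(g(14)) + U = (1 + 14) + 16299/5 = 15 + 16299/5 = 16374/5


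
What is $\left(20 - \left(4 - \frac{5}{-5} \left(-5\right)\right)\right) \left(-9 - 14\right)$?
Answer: $-483$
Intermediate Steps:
$\left(20 - \left(4 - \frac{5}{-5} \left(-5\right)\right)\right) \left(-9 - 14\right) = \left(20 - \left(4 - 5 \left(- \frac{1}{5}\right) \left(-5\right)\right)\right) \left(-9 - 14\right) = \left(20 - -1\right) \left(-23\right) = \left(20 + \left(-4 + 5\right)\right) \left(-23\right) = \left(20 + 1\right) \left(-23\right) = 21 \left(-23\right) = -483$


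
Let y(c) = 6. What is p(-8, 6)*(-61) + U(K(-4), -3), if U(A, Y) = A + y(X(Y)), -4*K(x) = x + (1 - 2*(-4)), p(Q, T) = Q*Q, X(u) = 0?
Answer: -15597/4 ≈ -3899.3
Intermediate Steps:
p(Q, T) = Q²
K(x) = -9/4 - x/4 (K(x) = -(x + (1 - 2*(-4)))/4 = -(x + (1 + 8))/4 = -(x + 9)/4 = -(9 + x)/4 = -9/4 - x/4)
U(A, Y) = 6 + A (U(A, Y) = A + 6 = 6 + A)
p(-8, 6)*(-61) + U(K(-4), -3) = (-8)²*(-61) + (6 + (-9/4 - ¼*(-4))) = 64*(-61) + (6 + (-9/4 + 1)) = -3904 + (6 - 5/4) = -3904 + 19/4 = -15597/4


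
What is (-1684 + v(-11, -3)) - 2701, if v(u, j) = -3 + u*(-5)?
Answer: -4333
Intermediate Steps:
v(u, j) = -3 - 5*u
(-1684 + v(-11, -3)) - 2701 = (-1684 + (-3 - 5*(-11))) - 2701 = (-1684 + (-3 + 55)) - 2701 = (-1684 + 52) - 2701 = -1632 - 2701 = -4333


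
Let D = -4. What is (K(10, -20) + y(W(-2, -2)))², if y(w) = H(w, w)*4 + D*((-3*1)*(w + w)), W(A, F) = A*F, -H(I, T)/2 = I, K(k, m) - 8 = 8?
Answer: 6400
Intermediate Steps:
K(k, m) = 16 (K(k, m) = 8 + 8 = 16)
H(I, T) = -2*I
y(w) = 16*w (y(w) = -2*w*4 - 4*(-3*1)*(w + w) = -8*w - (-12)*2*w = -8*w - (-24)*w = -8*w + 24*w = 16*w)
(K(10, -20) + y(W(-2, -2)))² = (16 + 16*(-2*(-2)))² = (16 + 16*4)² = (16 + 64)² = 80² = 6400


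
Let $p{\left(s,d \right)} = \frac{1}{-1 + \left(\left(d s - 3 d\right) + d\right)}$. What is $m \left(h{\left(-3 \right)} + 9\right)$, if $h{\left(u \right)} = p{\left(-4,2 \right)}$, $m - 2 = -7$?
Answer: $- \frac{580}{13} \approx -44.615$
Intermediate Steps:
$m = -5$ ($m = 2 - 7 = -5$)
$p{\left(s,d \right)} = \frac{1}{-1 - 2 d + d s}$ ($p{\left(s,d \right)} = \frac{1}{-1 + \left(\left(- 3 d + d s\right) + d\right)} = \frac{1}{-1 + \left(- 2 d + d s\right)} = \frac{1}{-1 - 2 d + d s}$)
$h{\left(u \right)} = - \frac{1}{13}$ ($h{\left(u \right)} = \frac{1}{-1 - 4 + 2 \left(-4\right)} = \frac{1}{-1 - 4 - 8} = \frac{1}{-13} = - \frac{1}{13}$)
$m \left(h{\left(-3 \right)} + 9\right) = - 5 \left(- \frac{1}{13} + 9\right) = \left(-5\right) \frac{116}{13} = - \frac{580}{13}$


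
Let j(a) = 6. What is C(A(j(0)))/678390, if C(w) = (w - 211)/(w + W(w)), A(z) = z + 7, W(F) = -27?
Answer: 33/1582910 ≈ 2.0848e-5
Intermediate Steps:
A(z) = 7 + z
C(w) = (-211 + w)/(-27 + w) (C(w) = (w - 211)/(w - 27) = (-211 + w)/(-27 + w))
C(A(j(0)))/678390 = ((-211 + (7 + 6))/(-27 + (7 + 6)))/678390 = ((-211 + 13)/(-27 + 13))*(1/678390) = (-198/(-14))*(1/678390) = -1/14*(-198)*(1/678390) = (99/7)*(1/678390) = 33/1582910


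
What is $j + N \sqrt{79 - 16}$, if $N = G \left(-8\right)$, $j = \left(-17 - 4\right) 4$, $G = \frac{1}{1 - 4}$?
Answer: $-84 + 8 \sqrt{7} \approx -62.834$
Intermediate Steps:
$G = - \frac{1}{3}$ ($G = \frac{1}{-3} = - \frac{1}{3} \approx -0.33333$)
$j = -84$ ($j = \left(-21\right) 4 = -84$)
$N = \frac{8}{3}$ ($N = \left(- \frac{1}{3}\right) \left(-8\right) = \frac{8}{3} \approx 2.6667$)
$j + N \sqrt{79 - 16} = -84 + \frac{8 \sqrt{79 - 16}}{3} = -84 + \frac{8 \sqrt{63}}{3} = -84 + \frac{8 \cdot 3 \sqrt{7}}{3} = -84 + 8 \sqrt{7}$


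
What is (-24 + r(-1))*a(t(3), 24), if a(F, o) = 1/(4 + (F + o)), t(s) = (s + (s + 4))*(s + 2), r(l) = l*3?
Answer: -9/26 ≈ -0.34615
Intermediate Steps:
r(l) = 3*l
t(s) = (2 + s)*(4 + 2*s) (t(s) = (s + (4 + s))*(2 + s) = (4 + 2*s)*(2 + s) = (2 + s)*(4 + 2*s))
a(F, o) = 1/(4 + F + o)
(-24 + r(-1))*a(t(3), 24) = (-24 + 3*(-1))/(4 + (8 + 2*3² + 8*3) + 24) = (-24 - 3)/(4 + (8 + 2*9 + 24) + 24) = -27/(4 + (8 + 18 + 24) + 24) = -27/(4 + 50 + 24) = -27/78 = -27*1/78 = -9/26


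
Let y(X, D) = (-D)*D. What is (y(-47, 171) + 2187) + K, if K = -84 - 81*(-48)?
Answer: -23250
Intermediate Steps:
y(X, D) = -D²
K = 3804 (K = -84 + 3888 = 3804)
(y(-47, 171) + 2187) + K = (-1*171² + 2187) + 3804 = (-1*29241 + 2187) + 3804 = (-29241 + 2187) + 3804 = -27054 + 3804 = -23250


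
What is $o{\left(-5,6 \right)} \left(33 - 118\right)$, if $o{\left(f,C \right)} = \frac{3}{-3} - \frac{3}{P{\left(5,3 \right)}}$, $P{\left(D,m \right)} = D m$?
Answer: $102$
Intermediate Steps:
$o{\left(f,C \right)} = - \frac{6}{5}$ ($o{\left(f,C \right)} = \frac{3}{-3} - \frac{3}{5 \cdot 3} = 3 \left(- \frac{1}{3}\right) - \frac{3}{15} = -1 - \frac{1}{5} = - \frac{6}{5}$)
$o{\left(-5,6 \right)} \left(33 - 118\right) = - \frac{6 \left(33 - 118\right)}{5} = \left(- \frac{6}{5}\right) \left(-85\right) = 102$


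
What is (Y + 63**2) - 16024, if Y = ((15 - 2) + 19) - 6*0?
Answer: -12023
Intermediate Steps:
Y = 32 (Y = (13 + 19) + 0 = 32 + 0 = 32)
(Y + 63**2) - 16024 = (32 + 63**2) - 16024 = (32 + 3969) - 16024 = 4001 - 16024 = -12023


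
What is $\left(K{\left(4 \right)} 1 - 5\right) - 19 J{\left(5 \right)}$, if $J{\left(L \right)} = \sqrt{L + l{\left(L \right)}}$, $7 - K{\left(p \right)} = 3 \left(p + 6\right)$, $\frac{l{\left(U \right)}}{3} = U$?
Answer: $-28 - 38 \sqrt{5} \approx -112.97$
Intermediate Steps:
$l{\left(U \right)} = 3 U$
$K{\left(p \right)} = -11 - 3 p$ ($K{\left(p \right)} = 7 - 3 \left(p + 6\right) = 7 - 3 \left(6 + p\right) = 7 - \left(18 + 3 p\right) = -11 - 3 p$)
$J{\left(L \right)} = 2 \sqrt{L}$ ($J{\left(L \right)} = \sqrt{L + 3 L} = \sqrt{4 L} = 2 \sqrt{L}$)
$\left(K{\left(4 \right)} 1 - 5\right) - 19 J{\left(5 \right)} = \left(\left(-11 - 12\right) 1 - 5\right) - 19 \cdot 2 \sqrt{5} = \left(\left(-11 - 12\right) 1 - 5\right) - 38 \sqrt{5} = \left(\left(-23\right) 1 - 5\right) - 38 \sqrt{5} = \left(-23 - 5\right) - 38 \sqrt{5} = -28 - 38 \sqrt{5}$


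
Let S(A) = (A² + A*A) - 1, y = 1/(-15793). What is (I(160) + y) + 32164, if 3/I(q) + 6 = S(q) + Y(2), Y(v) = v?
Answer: 8668440676108/269507545 ≈ 32164.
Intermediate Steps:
y = -1/15793 ≈ -6.3319e-5
S(A) = -1 + 2*A² (S(A) = (A² + A²) - 1 = 2*A² - 1 = -1 + 2*A²)
I(q) = 3/(-5 + 2*q²) (I(q) = 3/(-6 + ((-1 + 2*q²) + 2)) = 3/(-6 + (1 + 2*q²)) = 3/(-5 + 2*q²))
(I(160) + y) + 32164 = (3/(-5 + 2*160²) - 1/15793) + 32164 = (3/(-5 + 2*25600) - 1/15793) + 32164 = (3/(-5 + 51200) - 1/15793) + 32164 = (3/51195 - 1/15793) + 32164 = (3*(1/51195) - 1/15793) + 32164 = (1/17065 - 1/15793) + 32164 = -1272/269507545 + 32164 = 8668440676108/269507545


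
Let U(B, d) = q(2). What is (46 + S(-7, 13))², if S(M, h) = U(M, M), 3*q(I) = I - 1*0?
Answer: 19600/9 ≈ 2177.8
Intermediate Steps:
q(I) = I/3 (q(I) = (I - 1*0)/3 = (I + 0)/3 = I/3)
U(B, d) = ⅔ (U(B, d) = (⅓)*2 = ⅔)
S(M, h) = ⅔
(46 + S(-7, 13))² = (46 + ⅔)² = (140/3)² = 19600/9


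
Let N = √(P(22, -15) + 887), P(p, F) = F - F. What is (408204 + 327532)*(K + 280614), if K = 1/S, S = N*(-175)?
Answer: 206457821904 - 735736*√887/155225 ≈ 2.0646e+11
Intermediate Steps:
P(p, F) = 0
N = √887 (N = √(0 + 887) = √887 ≈ 29.783)
S = -175*√887 (S = √887*(-175) = -175*√887 ≈ -5211.9)
K = -√887/155225 (K = 1/(-175*√887) = -√887/155225 ≈ -0.00019187)
(408204 + 327532)*(K + 280614) = (408204 + 327532)*(-√887/155225 + 280614) = 735736*(280614 - √887/155225) = 206457821904 - 735736*√887/155225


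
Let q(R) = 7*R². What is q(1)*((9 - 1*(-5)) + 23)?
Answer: 259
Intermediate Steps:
q(1)*((9 - 1*(-5)) + 23) = (7*1²)*((9 - 1*(-5)) + 23) = (7*1)*((9 + 5) + 23) = 7*(14 + 23) = 7*37 = 259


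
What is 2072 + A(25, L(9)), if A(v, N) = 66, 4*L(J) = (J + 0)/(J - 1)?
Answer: 2138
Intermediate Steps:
L(J) = J/(4*(-1 + J)) (L(J) = ((J + 0)/(J - 1))/4 = (J/(-1 + J))/4 = J/(4*(-1 + J)))
2072 + A(25, L(9)) = 2072 + 66 = 2138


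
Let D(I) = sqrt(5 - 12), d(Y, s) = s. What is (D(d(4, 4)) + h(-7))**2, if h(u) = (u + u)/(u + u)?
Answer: (1 + I*sqrt(7))**2 ≈ -6.0 + 5.2915*I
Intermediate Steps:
D(I) = I*sqrt(7) (D(I) = sqrt(-7) = I*sqrt(7))
h(u) = 1 (h(u) = (2*u)/((2*u)) = (2*u)*(1/(2*u)) = 1)
(D(d(4, 4)) + h(-7))**2 = (I*sqrt(7) + 1)**2 = (1 + I*sqrt(7))**2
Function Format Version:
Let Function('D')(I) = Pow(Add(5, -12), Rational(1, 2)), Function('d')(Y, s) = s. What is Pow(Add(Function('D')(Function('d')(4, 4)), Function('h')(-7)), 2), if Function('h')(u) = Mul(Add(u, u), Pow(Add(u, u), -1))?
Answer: Pow(Add(1, Mul(I, Pow(7, Rational(1, 2)))), 2) ≈ Add(-6.0000, Mul(5.2915, I))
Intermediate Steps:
Function('D')(I) = Mul(I, Pow(7, Rational(1, 2))) (Function('D')(I) = Pow(-7, Rational(1, 2)) = Mul(I, Pow(7, Rational(1, 2))))
Function('h')(u) = 1 (Function('h')(u) = Mul(Mul(2, u), Pow(Mul(2, u), -1)) = Mul(Mul(2, u), Mul(Rational(1, 2), Pow(u, -1))) = 1)
Pow(Add(Function('D')(Function('d')(4, 4)), Function('h')(-7)), 2) = Pow(Add(Mul(I, Pow(7, Rational(1, 2))), 1), 2) = Pow(Add(1, Mul(I, Pow(7, Rational(1, 2)))), 2)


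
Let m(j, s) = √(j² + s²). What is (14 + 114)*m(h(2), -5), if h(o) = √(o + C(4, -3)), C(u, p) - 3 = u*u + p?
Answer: 128*√43 ≈ 839.35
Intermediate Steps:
C(u, p) = 3 + p + u² (C(u, p) = 3 + (u*u + p) = 3 + (u² + p) = 3 + (p + u²) = 3 + p + u²)
h(o) = √(16 + o) (h(o) = √(o + (3 - 3 + 4²)) = √(o + (3 - 3 + 16)) = √(o + 16) = √(16 + o))
(14 + 114)*m(h(2), -5) = (14 + 114)*√((√(16 + 2))² + (-5)²) = 128*√((√18)² + 25) = 128*√((3*√2)² + 25) = 128*√(18 + 25) = 128*√43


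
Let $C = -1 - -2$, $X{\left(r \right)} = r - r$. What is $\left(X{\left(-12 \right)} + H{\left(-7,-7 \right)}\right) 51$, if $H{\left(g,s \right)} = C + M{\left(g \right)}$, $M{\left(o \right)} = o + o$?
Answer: $-663$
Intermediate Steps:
$M{\left(o \right)} = 2 o$
$X{\left(r \right)} = 0$
$C = 1$ ($C = -1 + 2 = 1$)
$H{\left(g,s \right)} = 1 + 2 g$
$\left(X{\left(-12 \right)} + H{\left(-7,-7 \right)}\right) 51 = \left(0 + \left(1 + 2 \left(-7\right)\right)\right) 51 = \left(0 + \left(1 - 14\right)\right) 51 = \left(0 - 13\right) 51 = \left(-13\right) 51 = -663$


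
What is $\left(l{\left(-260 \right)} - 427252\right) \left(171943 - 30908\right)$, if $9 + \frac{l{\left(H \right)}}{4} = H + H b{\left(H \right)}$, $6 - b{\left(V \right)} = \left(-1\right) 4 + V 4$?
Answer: $-214419459480$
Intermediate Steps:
$b{\left(V \right)} = 10 - 4 V$ ($b{\left(V \right)} = 6 - \left(\left(-1\right) 4 + V 4\right) = 6 - \left(-4 + 4 V\right) = 10 - 4 V$)
$l{\left(H \right)} = -36 + 4 H + 4 H \left(10 - 4 H\right)$ ($l{\left(H \right)} = -36 + 4 \left(H + H \left(10 - 4 H\right)\right) = -36 + \left(4 H + 4 H \left(10 - 4 H\right)\right) = -36 + 4 H + 4 H \left(10 - 4 H\right)$)
$\left(l{\left(-260 \right)} - 427252\right) \left(171943 - 30908\right) = \left(\left(-36 - 16 \left(-260\right)^{2} + 44 \left(-260\right)\right) - 427252\right) \left(171943 - 30908\right) = \left(\left(-36 - 1081600 - 11440\right) - 427252\right) 141035 = \left(-1093076 - 427252\right) 141035 = \left(-1520328\right) 141035 = -214419459480$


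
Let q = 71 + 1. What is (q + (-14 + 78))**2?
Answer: 18496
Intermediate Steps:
q = 72
(q + (-14 + 78))**2 = (72 + (-14 + 78))**2 = (72 + 64)**2 = 136**2 = 18496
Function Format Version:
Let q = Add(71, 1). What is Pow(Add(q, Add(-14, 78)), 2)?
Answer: 18496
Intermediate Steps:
q = 72
Pow(Add(q, Add(-14, 78)), 2) = Pow(Add(72, Add(-14, 78)), 2) = Pow(Add(72, 64), 2) = Pow(136, 2) = 18496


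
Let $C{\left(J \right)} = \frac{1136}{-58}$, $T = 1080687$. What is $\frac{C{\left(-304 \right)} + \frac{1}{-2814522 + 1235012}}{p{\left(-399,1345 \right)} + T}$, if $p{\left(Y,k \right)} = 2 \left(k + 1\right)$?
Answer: $- \frac{897161709}{49625030964410} \approx -1.8079 \cdot 10^{-5}$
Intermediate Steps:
$C{\left(J \right)} = - \frac{568}{29}$ ($C{\left(J \right)} = 1136 \left(- \frac{1}{58}\right) = - \frac{568}{29}$)
$p{\left(Y,k \right)} = 2 + 2 k$ ($p{\left(Y,k \right)} = 2 \left(1 + k\right) = 2 + 2 k$)
$\frac{C{\left(-304 \right)} + \frac{1}{-2814522 + 1235012}}{p{\left(-399,1345 \right)} + T} = \frac{- \frac{568}{29} + \frac{1}{-2814522 + 1235012}}{\left(2 + 2 \cdot 1345\right) + 1080687} = \frac{- \frac{568}{29} + \frac{1}{-1579510}}{\left(2 + 2690\right) + 1080687} = \frac{- \frac{568}{29} - \frac{1}{1579510}}{2692 + 1080687} = - \frac{897161709}{45805790 \cdot 1083379} = \left(- \frac{897161709}{45805790}\right) \frac{1}{1083379} = - \frac{897161709}{49625030964410}$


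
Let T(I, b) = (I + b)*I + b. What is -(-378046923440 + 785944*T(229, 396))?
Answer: 265247454616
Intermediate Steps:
T(I, b) = b + I*(I + b) (T(I, b) = I*(I + b) + b = b + I*(I + b))
-(-378046923440 + 785944*T(229, 396)) = -785944/(1/(-481010 + (396 + 229² + 229*396))) = -785944/(1/(-481010 + (396 + 52441 + 90684))) = -785944/(1/(-481010 + 143521)) = -785944/(1/(-337489)) = -785944/(-1/337489) = -785944*(-337489) = 265247454616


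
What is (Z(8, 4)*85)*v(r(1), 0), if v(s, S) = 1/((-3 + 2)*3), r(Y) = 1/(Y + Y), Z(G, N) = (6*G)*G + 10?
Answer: -33490/3 ≈ -11163.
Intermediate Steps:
Z(G, N) = 10 + 6*G² (Z(G, N) = 6*G² + 10 = 10 + 6*G²)
r(Y) = 1/(2*Y)
v(s, S) = -⅓ (v(s, S) = (⅓)/(-1) = -1*⅓ = -⅓)
(Z(8, 4)*85)*v(r(1), 0) = ((10 + 6*8²)*85)*(-⅓) = ((10 + 6*64)*85)*(-⅓) = ((10 + 384)*85)*(-⅓) = (394*85)*(-⅓) = 33490*(-⅓) = -33490/3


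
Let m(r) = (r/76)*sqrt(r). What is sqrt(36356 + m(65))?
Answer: sqrt(52498064 + 1235*sqrt(65))/38 ≈ 190.69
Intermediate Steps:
m(r) = r**(3/2)/76 (m(r) = (r*(1/76))*sqrt(r) = (r/76)*sqrt(r) = r**(3/2)/76)
sqrt(36356 + m(65)) = sqrt(36356 + 65**(3/2)/76) = sqrt(36356 + (65*sqrt(65))/76) = sqrt(36356 + 65*sqrt(65)/76)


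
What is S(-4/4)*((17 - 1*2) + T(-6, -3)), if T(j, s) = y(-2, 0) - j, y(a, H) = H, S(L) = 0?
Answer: 0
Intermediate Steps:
T(j, s) = -j (T(j, s) = 0 - j = -j)
S(-4/4)*((17 - 1*2) + T(-6, -3)) = 0*((17 - 1*2) - 1*(-6)) = 0*((17 - 2) + 6) = 0*(15 + 6) = 0*21 = 0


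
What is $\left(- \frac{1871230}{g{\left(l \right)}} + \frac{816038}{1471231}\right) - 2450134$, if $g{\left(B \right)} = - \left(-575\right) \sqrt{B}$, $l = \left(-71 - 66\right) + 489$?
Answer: $- \frac{3604712278916}{1471231} - \frac{187123 \sqrt{22}}{5060} \approx -2.4503 \cdot 10^{6}$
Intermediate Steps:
$l = 352$ ($l = -137 + 489 = 352$)
$g{\left(B \right)} = 575 \sqrt{B}$
$\left(- \frac{1871230}{g{\left(l \right)}} + \frac{816038}{1471231}\right) - 2450134 = \left(- \frac{1871230}{575 \sqrt{352}} + \frac{816038}{1471231}\right) - 2450134 = \left(- \frac{1871230}{575 \cdot 4 \sqrt{22}} + 816038 \cdot \frac{1}{1471231}\right) - 2450134 = \left(- \frac{1871230}{2300 \sqrt{22}} + \frac{816038}{1471231}\right) - 2450134 = \left(- 1871230 \frac{\sqrt{22}}{50600} + \frac{816038}{1471231}\right) - 2450134 = \left(- \frac{187123 \sqrt{22}}{5060} + \frac{816038}{1471231}\right) - 2450134 = \left(\frac{816038}{1471231} - \frac{187123 \sqrt{22}}{5060}\right) - 2450134 = - \frac{3604712278916}{1471231} - \frac{187123 \sqrt{22}}{5060}$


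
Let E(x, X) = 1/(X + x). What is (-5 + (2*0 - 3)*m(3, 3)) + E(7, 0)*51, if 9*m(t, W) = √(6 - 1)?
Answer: 16/7 - √5/3 ≈ 1.5404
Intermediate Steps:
m(t, W) = √5/9 (m(t, W) = √(6 - 1)/9 = √5/9)
(-5 + (2*0 - 3)*m(3, 3)) + E(7, 0)*51 = (-5 + (2*0 - 3)*(√5/9)) + 51/(0 + 7) = (-5 + (0 - 3)*(√5/9)) + 51/7 = (-5 - √5/3) + (⅐)*51 = (-5 - √5/3) + 51/7 = 16/7 - √5/3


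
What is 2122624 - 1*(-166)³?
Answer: 6696920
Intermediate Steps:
2122624 - 1*(-166)³ = 2122624 - 1*(-4574296) = 2122624 + 4574296 = 6696920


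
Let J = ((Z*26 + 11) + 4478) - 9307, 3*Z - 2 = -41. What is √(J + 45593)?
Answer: 3*√4493 ≈ 201.09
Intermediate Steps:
Z = -13 (Z = ⅔ + (⅓)*(-41) = ⅔ - 41/3 = -13)
J = -5156 (J = ((-13*26 + 11) + 4478) - 9307 = ((-338 + 11) + 4478) - 9307 = (-327 + 4478) - 9307 = 4151 - 9307 = -5156)
√(J + 45593) = √(-5156 + 45593) = √40437 = 3*√4493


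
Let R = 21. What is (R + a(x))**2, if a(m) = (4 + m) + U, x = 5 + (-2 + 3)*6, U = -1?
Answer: 1225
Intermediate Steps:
x = 11 (x = 5 + 1*6 = 5 + 6 = 11)
a(m) = 3 + m (a(m) = (4 + m) - 1 = 3 + m)
(R + a(x))**2 = (21 + (3 + 11))**2 = (21 + 14)**2 = 35**2 = 1225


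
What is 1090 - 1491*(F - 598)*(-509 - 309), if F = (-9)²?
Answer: -630551756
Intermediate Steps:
F = 81
1090 - 1491*(F - 598)*(-509 - 309) = 1090 - 1491*(81 - 598)*(-509 - 309) = 1090 - (-770847)*(-818) = 1090 - 1491*422906 = 1090 - 630552846 = -630551756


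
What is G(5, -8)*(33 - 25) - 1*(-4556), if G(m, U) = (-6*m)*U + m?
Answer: 6516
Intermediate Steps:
G(m, U) = m - 6*U*m (G(m, U) = -6*U*m + m = m - 6*U*m)
G(5, -8)*(33 - 25) - 1*(-4556) = (5*(1 - 6*(-8)))*(33 - 25) - 1*(-4556) = (5*(1 + 48))*8 + 4556 = (5*49)*8 + 4556 = 245*8 + 4556 = 1960 + 4556 = 6516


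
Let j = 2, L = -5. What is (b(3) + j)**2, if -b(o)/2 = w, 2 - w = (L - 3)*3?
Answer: 2500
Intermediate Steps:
w = 26 (w = 2 - (-5 - 3)*3 = 2 - (-8)*3 = 2 - 1*(-24) = 2 + 24 = 26)
b(o) = -52 (b(o) = -2*26 = -52)
(b(3) + j)**2 = (-52 + 2)**2 = (-50)**2 = 2500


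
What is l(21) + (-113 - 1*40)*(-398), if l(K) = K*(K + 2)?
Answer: 61377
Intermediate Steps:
l(K) = K*(2 + K)
l(21) + (-113 - 1*40)*(-398) = 21*(2 + 21) + (-113 - 1*40)*(-398) = 21*23 + (-113 - 40)*(-398) = 483 - 153*(-398) = 483 + 60894 = 61377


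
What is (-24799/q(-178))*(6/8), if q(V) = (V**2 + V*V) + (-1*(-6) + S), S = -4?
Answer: -74397/253480 ≈ -0.29350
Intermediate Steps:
q(V) = 2 + 2*V**2 (q(V) = (V**2 + V*V) + (-1*(-6) - 4) = (V**2 + V**2) + (6 - 4) = 2*V**2 + 2 = 2 + 2*V**2)
(-24799/q(-178))*(6/8) = (-24799/(2 + 2*(-178)**2))*(6/8) = (-24799/(2 + 2*31684))*(6*(1/8)) = -24799/(2 + 63368)*(3/4) = -24799/63370*(3/4) = -24799*1/63370*(3/4) = -24799/63370*3/4 = -74397/253480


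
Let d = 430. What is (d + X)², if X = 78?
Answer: 258064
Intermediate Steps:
(d + X)² = (430 + 78)² = 508² = 258064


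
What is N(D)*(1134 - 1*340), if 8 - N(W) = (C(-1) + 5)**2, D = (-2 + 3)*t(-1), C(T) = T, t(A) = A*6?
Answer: -6352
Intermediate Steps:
t(A) = 6*A
D = -6 (D = (-2 + 3)*(6*(-1)) = 1*(-6) = -6)
N(W) = -8 (N(W) = 8 - (-1 + 5)**2 = 8 - 1*4**2 = 8 - 1*16 = 8 - 16 = -8)
N(D)*(1134 - 1*340) = -8*(1134 - 1*340) = -8*(1134 - 340) = -8*794 = -6352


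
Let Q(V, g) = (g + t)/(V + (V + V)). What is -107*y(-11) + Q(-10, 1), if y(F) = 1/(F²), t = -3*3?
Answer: -1121/1815 ≈ -0.61763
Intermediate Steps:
t = -9
Q(V, g) = (-9 + g)/(3*V) (Q(V, g) = (g - 9)/(V + (V + V)) = (-9 + g)/(V + 2*V) = (-9 + g)/((3*V)) = (-9 + g)*(1/(3*V)) = (-9 + g)/(3*V))
y(F) = F⁻²
-107*y(-11) + Q(-10, 1) = -107/(-11)² + (⅓)*(-9 + 1)/(-10) = -107*1/121 + (⅓)*(-⅒)*(-8) = -107/121 + 4/15 = -1121/1815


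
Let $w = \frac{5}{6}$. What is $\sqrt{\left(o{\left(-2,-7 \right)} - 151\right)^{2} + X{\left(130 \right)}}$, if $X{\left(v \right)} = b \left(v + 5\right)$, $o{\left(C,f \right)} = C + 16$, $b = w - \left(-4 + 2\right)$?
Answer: $\frac{\sqrt{76606}}{2} \approx 138.39$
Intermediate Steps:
$w = \frac{5}{6}$ ($w = 5 \cdot \frac{1}{6} = \frac{5}{6} \approx 0.83333$)
$b = \frac{17}{6}$ ($b = \frac{5}{6} - \left(-4 + 2\right) = \frac{5}{6} - -2 = \frac{5}{6} + 2 = \frac{17}{6} \approx 2.8333$)
$o{\left(C,f \right)} = 16 + C$
$X{\left(v \right)} = \frac{85}{6} + \frac{17 v}{6}$ ($X{\left(v \right)} = \frac{17 \left(v + 5\right)}{6} = \frac{17 \left(5 + v\right)}{6} = \frac{85}{6} + \frac{17 v}{6}$)
$\sqrt{\left(o{\left(-2,-7 \right)} - 151\right)^{2} + X{\left(130 \right)}} = \sqrt{\left(\left(16 - 2\right) - 151\right)^{2} + \left(\frac{85}{6} + \frac{17}{6} \cdot 130\right)} = \sqrt{\left(14 - 151\right)^{2} + \left(\frac{85}{6} + \frac{1105}{3}\right)} = \sqrt{\left(-137\right)^{2} + \frac{765}{2}} = \sqrt{18769 + \frac{765}{2}} = \sqrt{\frac{38303}{2}} = \frac{\sqrt{76606}}{2}$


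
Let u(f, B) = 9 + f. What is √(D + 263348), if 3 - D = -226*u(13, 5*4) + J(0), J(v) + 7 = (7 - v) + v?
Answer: √268323 ≈ 518.00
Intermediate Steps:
J(v) = 0 (J(v) = -7 + ((7 - v) + v) = -7 + 7 = 0)
D = 4975 (D = 3 - (-226*(9 + 13) + 0) = 3 - (-226*22 + 0) = 3 - (-4972 + 0) = 3 - 1*(-4972) = 3 + 4972 = 4975)
√(D + 263348) = √(4975 + 263348) = √268323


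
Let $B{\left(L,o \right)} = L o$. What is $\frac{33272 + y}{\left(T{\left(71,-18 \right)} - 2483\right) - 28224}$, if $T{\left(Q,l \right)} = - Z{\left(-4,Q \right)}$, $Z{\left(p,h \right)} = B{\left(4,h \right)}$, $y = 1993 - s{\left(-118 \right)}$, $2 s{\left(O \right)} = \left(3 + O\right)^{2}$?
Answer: $- \frac{57305}{61982} \approx -0.92454$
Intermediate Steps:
$s{\left(O \right)} = \frac{\left(3 + O\right)^{2}}{2}$
$y = - \frac{9239}{2}$ ($y = 1993 - \frac{\left(3 - 118\right)^{2}}{2} = 1993 - \frac{\left(-115\right)^{2}}{2} = 1993 - \frac{1}{2} \cdot 13225 = 1993 - \frac{13225}{2} = - \frac{9239}{2} \approx -4619.5$)
$Z{\left(p,h \right)} = 4 h$
$T{\left(Q,l \right)} = - 4 Q$
$\frac{33272 + y}{\left(T{\left(71,-18 \right)} - 2483\right) - 28224} = \frac{33272 - \frac{9239}{2}}{\left(\left(-4\right) 71 - 2483\right) - 28224} = \frac{57305}{2 \left(\left(-284 - 2483\right) - 28224\right)} = \frac{57305}{2 \left(-2767 - 28224\right)} = \frac{57305}{2 \left(-30991\right)} = \frac{57305}{2} \left(- \frac{1}{30991}\right) = - \frac{57305}{61982}$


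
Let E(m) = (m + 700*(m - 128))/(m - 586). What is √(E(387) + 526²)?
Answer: √275763 ≈ 525.13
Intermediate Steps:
E(m) = (-89600 + 701*m)/(-586 + m) (E(m) = (m + 700*(-128 + m))/(-586 + m) = (m + (-89600 + 700*m))/(-586 + m) = (-89600 + 701*m)/(-586 + m))
√(E(387) + 526²) = √((-89600 + 701*387)/(-586 + 387) + 526²) = √((-89600 + 271287)/(-199) + 276676) = √(-1/199*181687 + 276676) = √(-913 + 276676) = √275763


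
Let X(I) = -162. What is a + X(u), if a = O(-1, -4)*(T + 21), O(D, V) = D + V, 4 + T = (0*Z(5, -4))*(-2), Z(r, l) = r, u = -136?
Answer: -247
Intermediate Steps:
T = -4 (T = -4 + (0*5)*(-2) = -4 + 0*(-2) = -4 + 0 = -4)
a = -85 (a = (-1 - 4)*(-4 + 21) = -5*17 = -85)
a + X(u) = -85 - 162 = -247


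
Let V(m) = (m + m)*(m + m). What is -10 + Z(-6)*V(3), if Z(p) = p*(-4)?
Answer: 854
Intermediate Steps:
V(m) = 4*m² (V(m) = (2*m)*(2*m) = 4*m²)
Z(p) = -4*p
-10 + Z(-6)*V(3) = -10 + (-4*(-6))*(4*3²) = -10 + 24*(4*9) = -10 + 24*36 = -10 + 864 = 854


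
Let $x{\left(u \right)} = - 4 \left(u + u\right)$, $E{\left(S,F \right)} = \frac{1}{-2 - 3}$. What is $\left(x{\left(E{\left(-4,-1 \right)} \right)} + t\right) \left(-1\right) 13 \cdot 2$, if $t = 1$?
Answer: $- \frac{338}{5} \approx -67.6$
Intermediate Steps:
$E{\left(S,F \right)} = - \frac{1}{5}$ ($E{\left(S,F \right)} = \frac{1}{-5} = - \frac{1}{5}$)
$x{\left(u \right)} = - 8 u$ ($x{\left(u \right)} = - 4 \cdot 2 u = - 8 u$)
$\left(x{\left(E{\left(-4,-1 \right)} \right)} + t\right) \left(-1\right) 13 \cdot 2 = \left(\left(-8\right) \left(- \frac{1}{5}\right) + 1\right) \left(-1\right) 13 \cdot 2 = \left(\frac{8}{5} + 1\right) \left(-1\right) 26 = \frac{13}{5} \left(-1\right) 26 = \left(- \frac{13}{5}\right) 26 = - \frac{338}{5}$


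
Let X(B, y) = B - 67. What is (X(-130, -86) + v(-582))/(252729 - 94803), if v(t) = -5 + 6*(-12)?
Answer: -137/78963 ≈ -0.0017350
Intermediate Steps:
X(B, y) = -67 + B
v(t) = -77 (v(t) = -5 - 72 = -77)
(X(-130, -86) + v(-582))/(252729 - 94803) = ((-67 - 130) - 77)/(252729 - 94803) = (-197 - 77)/157926 = -274*1/157926 = -137/78963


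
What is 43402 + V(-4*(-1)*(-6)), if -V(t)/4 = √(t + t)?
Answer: 43402 - 16*I*√3 ≈ 43402.0 - 27.713*I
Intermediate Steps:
V(t) = -4*√2*√t (V(t) = -4*√(t + t) = -4*√2*√t)
43402 + V(-4*(-1)*(-6)) = 43402 - 4*√2*√(-4*(-1)*(-6)) = 43402 - 4*√2*√(4*(-6)) = 43402 - 4*√2*√(-24) = 43402 - 4*√2*2*I*√6 = 43402 - 16*I*√3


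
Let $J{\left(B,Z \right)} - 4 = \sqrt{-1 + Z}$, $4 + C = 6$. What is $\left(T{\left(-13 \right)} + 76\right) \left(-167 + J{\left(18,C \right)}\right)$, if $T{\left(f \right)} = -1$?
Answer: $-12150$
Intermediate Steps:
$C = 2$ ($C = -4 + 6 = 2$)
$J{\left(B,Z \right)} = 4 + \sqrt{-1 + Z}$
$\left(T{\left(-13 \right)} + 76\right) \left(-167 + J{\left(18,C \right)}\right) = \left(-1 + 76\right) \left(-167 + \left(4 + \sqrt{-1 + 2}\right)\right) = 75 \left(-167 + \left(4 + \sqrt{1}\right)\right) = 75 \left(-167 + \left(4 + 1\right)\right) = 75 \left(-167 + 5\right) = 75 \left(-162\right) = -12150$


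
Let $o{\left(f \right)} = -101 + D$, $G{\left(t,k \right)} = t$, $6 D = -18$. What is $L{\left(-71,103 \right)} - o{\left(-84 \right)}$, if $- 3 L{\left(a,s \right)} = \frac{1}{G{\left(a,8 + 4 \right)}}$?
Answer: $\frac{22153}{213} \approx 104.0$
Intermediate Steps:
$D = -3$ ($D = \frac{1}{6} \left(-18\right) = -3$)
$o{\left(f \right)} = -104$ ($o{\left(f \right)} = -101 - 3 = -104$)
$L{\left(a,s \right)} = - \frac{1}{3 a}$
$L{\left(-71,103 \right)} - o{\left(-84 \right)} = - \frac{1}{3 \left(-71\right)} - -104 = \left(- \frac{1}{3}\right) \left(- \frac{1}{71}\right) + 104 = \frac{1}{213} + 104 = \frac{22153}{213}$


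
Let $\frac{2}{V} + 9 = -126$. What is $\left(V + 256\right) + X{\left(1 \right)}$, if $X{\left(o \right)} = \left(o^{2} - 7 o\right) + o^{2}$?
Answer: $\frac{33883}{135} \approx 250.99$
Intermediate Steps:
$V = - \frac{2}{135}$ ($V = \frac{2}{-9 - 126} = \frac{2}{-135} = 2 \left(- \frac{1}{135}\right) = - \frac{2}{135} \approx -0.014815$)
$X{\left(o \right)} = - 7 o + 2 o^{2}$
$\left(V + 256\right) + X{\left(1 \right)} = \left(- \frac{2}{135} + 256\right) + 1 \left(-7 + 2 \cdot 1\right) = \frac{34558}{135} + 1 \left(-7 + 2\right) = \frac{34558}{135} + 1 \left(-5\right) = \frac{34558}{135} - 5 = \frac{33883}{135}$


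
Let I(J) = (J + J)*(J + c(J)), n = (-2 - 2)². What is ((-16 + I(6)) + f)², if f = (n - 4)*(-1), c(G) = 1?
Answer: 3136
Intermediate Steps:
n = 16 (n = (-4)² = 16)
I(J) = 2*J*(1 + J) (I(J) = (J + J)*(J + 1) = (2*J)*(1 + J) = 2*J*(1 + J))
f = -12 (f = (16 - 4)*(-1) = 12*(-1) = -12)
((-16 + I(6)) + f)² = ((-16 + 2*6*(1 + 6)) - 12)² = ((-16 + 2*6*7) - 12)² = ((-16 + 84) - 12)² = (68 - 12)² = 56² = 3136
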